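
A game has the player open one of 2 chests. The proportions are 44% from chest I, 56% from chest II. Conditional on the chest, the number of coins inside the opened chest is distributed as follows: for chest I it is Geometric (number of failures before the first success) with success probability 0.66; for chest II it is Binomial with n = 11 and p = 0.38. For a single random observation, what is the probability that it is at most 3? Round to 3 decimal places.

0.628

Conditional on each chest, P(X ≤ 3): I: 0.986637; II: 0.34548.
By total probability, P(X ≤ 3) = 0.44·0.986637 + 0.56·0.34548 = 0.627589.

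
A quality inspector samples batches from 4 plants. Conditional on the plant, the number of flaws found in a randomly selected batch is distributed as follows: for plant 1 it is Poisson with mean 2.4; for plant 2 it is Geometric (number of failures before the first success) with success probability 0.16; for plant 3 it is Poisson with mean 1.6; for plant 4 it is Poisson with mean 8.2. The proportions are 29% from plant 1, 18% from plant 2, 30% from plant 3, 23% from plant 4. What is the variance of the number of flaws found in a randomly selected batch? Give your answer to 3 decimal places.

15.777

Per component, 1: μ=2.4, E[X²]=8.16; 2: μ=5.25, E[X²]=60.375; 3: μ=1.6, E[X²]=4.16; 4: μ=8.2, E[X²]=75.44.
E[X] = 0.29·2.4 + 0.18·5.25 + 0.3·1.6 + 0.23·8.2 = 4.007.
E[X²] = 0.29·8.16 + 0.18·60.375 + 0.3·4.16 + 0.23·75.44 = 31.8331.
Var(X) = E[X²] − (E[X])² = 31.8331 − 16.056 = 15.7771.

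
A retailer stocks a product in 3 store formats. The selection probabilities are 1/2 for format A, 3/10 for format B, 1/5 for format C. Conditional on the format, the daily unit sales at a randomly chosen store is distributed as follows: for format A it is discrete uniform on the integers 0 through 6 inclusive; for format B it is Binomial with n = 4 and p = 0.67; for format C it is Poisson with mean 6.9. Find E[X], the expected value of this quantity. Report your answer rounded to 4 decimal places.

Component means — A: 3; B: 2.68; C: 6.9.
E[X] = 0.5·3 + 0.3·2.68 + 0.2·6.9 = 3.684.

3.6840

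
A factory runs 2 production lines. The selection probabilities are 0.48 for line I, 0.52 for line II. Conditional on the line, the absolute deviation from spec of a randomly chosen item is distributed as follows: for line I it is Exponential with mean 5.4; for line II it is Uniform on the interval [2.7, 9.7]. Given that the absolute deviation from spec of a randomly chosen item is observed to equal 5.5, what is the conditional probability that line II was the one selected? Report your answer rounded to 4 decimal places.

Likelihoods f(5.5 | ·): I: 0.0668758; II: 0.142857.
Posterior ∝ prior × likelihood. Numerator for II: 0.52·0.142857 = 0.0742857.
Normalizing constant: 0.48·0.0668758 + 0.52·0.142857 = 0.106386.
P(II | observation) = 0.0742857 / 0.106386 = 0.698265.

0.6983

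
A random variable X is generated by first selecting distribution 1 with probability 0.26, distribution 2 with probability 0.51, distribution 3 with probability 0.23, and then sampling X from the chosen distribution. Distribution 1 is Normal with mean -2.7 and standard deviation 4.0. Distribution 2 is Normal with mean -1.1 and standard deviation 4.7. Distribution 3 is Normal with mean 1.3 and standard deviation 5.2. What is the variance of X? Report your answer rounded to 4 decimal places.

23.6170

Per component, 1: μ=-2.7, E[X²]=23.29; 2: μ=-1.1, E[X²]=23.3; 3: μ=1.3, E[X²]=28.73.
E[X] = 0.26·-2.7 + 0.51·-1.1 + 0.23·1.3 = -0.964.
E[X²] = 0.26·23.29 + 0.51·23.3 + 0.23·28.73 = 24.5463.
Var(X) = E[X²] − (E[X])² = 24.5463 − 0.929296 = 23.617.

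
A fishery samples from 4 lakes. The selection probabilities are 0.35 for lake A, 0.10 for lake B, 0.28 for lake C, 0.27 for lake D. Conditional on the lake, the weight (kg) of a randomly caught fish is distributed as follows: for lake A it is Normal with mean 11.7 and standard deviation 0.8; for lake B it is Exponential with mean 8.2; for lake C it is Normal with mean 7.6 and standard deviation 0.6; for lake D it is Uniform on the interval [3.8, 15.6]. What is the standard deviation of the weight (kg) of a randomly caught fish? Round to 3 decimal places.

Per component, A: μ=11.7, E[X²]=137.53; B: μ=8.2, E[X²]=134.48; C: μ=7.6, E[X²]=58.12; D: μ=9.7, E[X²]=105.693.
E[X] = 0.35·11.7 + 0.1·8.2 + 0.28·7.6 + 0.27·9.7 = 9.662.
E[X²] = 0.35·137.53 + 0.1·134.48 + 0.28·58.12 + 0.27·105.693 = 106.394.
Var(X) = E[X²] − (E[X])² = 106.394 − 93.3542 = 13.0401.
SD(X) = √13.0401 = 3.6111.

3.611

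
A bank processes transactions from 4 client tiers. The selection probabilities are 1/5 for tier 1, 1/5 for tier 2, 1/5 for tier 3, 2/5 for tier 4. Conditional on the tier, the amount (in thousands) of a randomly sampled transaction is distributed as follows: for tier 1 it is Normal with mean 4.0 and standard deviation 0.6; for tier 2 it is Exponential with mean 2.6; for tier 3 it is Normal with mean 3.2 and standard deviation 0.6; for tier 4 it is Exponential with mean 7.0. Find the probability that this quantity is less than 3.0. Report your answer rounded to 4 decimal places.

Conditional on each tier, P(X < 3.0): 1: 0.0477904; 2: 0.684579; 3: 0.369441; 4: 0.348561.
By total probability, P(X < 3.0) = 0.2·0.0477904 + 0.2·0.684579 + 0.2·0.369441 + 0.4·0.348561 = 0.359786.

0.3598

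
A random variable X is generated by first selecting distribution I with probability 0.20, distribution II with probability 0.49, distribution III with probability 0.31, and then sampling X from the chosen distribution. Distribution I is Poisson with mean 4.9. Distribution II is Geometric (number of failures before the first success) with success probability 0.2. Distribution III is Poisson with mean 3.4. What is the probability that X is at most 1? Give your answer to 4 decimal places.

Conditional on each component, P(X ≤ 1): I: 0.0439348; II: 0.36; III: 0.146842.
By total probability, P(X ≤ 1) = 0.2·0.0439348 + 0.49·0.36 + 0.31·0.146842 = 0.230708.

0.2307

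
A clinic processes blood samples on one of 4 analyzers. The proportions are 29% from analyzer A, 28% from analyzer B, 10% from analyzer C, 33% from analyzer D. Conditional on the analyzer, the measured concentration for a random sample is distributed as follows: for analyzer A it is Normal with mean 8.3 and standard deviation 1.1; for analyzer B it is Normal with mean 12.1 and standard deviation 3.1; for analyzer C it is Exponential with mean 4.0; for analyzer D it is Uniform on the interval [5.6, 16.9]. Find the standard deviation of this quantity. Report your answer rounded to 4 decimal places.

Per component, A: μ=8.3, E[X²]=70.1; B: μ=12.1, E[X²]=156.02; C: μ=4, E[X²]=32; D: μ=11.25, E[X²]=137.203.
E[X] = 0.29·8.3 + 0.28·12.1 + 0.1·4 + 0.33·11.25 = 9.9075.
E[X²] = 0.29·70.1 + 0.28·156.02 + 0.1·32 + 0.33·137.203 = 112.492.
Var(X) = E[X²] − (E[X])² = 112.492 − 98.1586 = 14.3331.
SD(X) = √14.3331 = 3.78591.

3.7859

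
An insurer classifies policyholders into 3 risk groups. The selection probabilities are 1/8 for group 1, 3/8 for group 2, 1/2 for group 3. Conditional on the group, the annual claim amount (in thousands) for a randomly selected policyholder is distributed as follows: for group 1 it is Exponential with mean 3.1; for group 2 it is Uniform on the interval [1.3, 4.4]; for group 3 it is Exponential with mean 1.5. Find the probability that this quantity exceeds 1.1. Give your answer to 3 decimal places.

Conditional on each group, P(X > 1.1): 1: 0.701287; 2: 1; 3: 0.480305.
By total probability, P(X > 1.1) = 0.125·0.701287 + 0.375·1 + 0.5·0.480305 = 0.702813.

0.703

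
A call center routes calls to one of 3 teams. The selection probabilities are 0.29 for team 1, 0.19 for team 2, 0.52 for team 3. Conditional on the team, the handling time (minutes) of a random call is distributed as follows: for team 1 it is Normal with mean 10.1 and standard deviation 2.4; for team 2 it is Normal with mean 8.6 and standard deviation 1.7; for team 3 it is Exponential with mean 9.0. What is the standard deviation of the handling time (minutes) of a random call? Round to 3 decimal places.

6.683

Per component, 1: μ=10.1, E[X²]=107.77; 2: μ=8.6, E[X²]=76.85; 3: μ=9, E[X²]=162.
E[X] = 0.29·10.1 + 0.19·8.6 + 0.52·9 = 9.243.
E[X²] = 0.29·107.77 + 0.19·76.85 + 0.52·162 = 130.095.
Var(X) = E[X²] − (E[X])² = 130.095 − 85.433 = 44.6618.
SD(X) = √44.6618 = 6.68294.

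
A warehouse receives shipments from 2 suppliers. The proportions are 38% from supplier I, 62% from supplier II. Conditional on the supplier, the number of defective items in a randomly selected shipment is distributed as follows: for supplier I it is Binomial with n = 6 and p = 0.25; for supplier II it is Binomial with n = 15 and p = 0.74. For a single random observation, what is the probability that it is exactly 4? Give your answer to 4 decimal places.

0.0126

Conditional on each supplier, P(X = 4): I: 0.032959; II: 0.000150233.
By total probability, P(X = 4) = 0.38·0.032959 + 0.62·0.000150233 = 0.0126176.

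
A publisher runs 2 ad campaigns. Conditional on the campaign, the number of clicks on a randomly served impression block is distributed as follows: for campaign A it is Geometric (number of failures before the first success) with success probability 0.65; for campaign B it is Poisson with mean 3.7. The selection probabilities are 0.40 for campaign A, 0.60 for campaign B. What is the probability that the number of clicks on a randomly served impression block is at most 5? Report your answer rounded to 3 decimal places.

Conditional on each campaign, P(X ≤ 5): A: 0.998162; B: 0.830088.
By total probability, P(X ≤ 5) = 0.4·0.998162 + 0.6·0.830088 = 0.897318.

0.897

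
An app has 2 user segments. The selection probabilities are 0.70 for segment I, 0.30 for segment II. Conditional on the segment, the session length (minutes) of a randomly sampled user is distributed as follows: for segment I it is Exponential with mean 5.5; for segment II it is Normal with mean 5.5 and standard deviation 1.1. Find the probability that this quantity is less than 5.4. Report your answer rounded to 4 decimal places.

Conditional on each segment, P(X < 5.4): I: 0.625371; II: 0.463782.
By total probability, P(X < 5.4) = 0.7·0.625371 + 0.3·0.463782 = 0.576894.

0.5769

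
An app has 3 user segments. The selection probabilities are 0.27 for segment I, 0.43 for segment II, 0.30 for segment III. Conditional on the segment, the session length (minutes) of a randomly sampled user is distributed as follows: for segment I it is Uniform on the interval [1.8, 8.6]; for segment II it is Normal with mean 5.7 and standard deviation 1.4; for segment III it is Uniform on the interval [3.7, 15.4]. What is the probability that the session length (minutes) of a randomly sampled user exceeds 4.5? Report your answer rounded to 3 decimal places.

Conditional on each segment, P(X > 4.5): I: 0.602941; II: 0.804317; III: 0.931624.
By total probability, P(X > 4.5) = 0.27·0.602941 + 0.43·0.804317 + 0.3·0.931624 = 0.788138.

0.788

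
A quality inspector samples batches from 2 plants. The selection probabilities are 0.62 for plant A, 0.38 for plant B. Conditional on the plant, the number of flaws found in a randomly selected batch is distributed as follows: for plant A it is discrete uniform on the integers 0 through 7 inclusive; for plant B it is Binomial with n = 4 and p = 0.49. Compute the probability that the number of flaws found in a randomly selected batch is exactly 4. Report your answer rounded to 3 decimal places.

Conditional on each plant, P(X = 4): A: 0.125; B: 0.057648.
By total probability, P(X = 4) = 0.62·0.125 + 0.38·0.057648 = 0.0994062.

0.099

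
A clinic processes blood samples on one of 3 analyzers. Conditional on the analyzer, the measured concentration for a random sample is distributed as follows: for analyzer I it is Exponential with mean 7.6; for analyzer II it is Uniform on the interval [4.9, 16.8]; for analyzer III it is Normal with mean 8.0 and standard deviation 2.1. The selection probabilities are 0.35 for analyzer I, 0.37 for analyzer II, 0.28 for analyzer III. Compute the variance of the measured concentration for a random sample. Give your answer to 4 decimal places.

28.0421

Per component, I: μ=7.6, E[X²]=115.52; II: μ=10.85, E[X²]=129.523; III: μ=8, E[X²]=68.41.
E[X] = 0.35·7.6 + 0.37·10.85 + 0.28·8 = 8.9145.
E[X²] = 0.35·115.52 + 0.37·129.523 + 0.28·68.41 = 107.51.
Var(X) = E[X²] − (E[X])² = 107.51 − 79.4683 = 28.0421.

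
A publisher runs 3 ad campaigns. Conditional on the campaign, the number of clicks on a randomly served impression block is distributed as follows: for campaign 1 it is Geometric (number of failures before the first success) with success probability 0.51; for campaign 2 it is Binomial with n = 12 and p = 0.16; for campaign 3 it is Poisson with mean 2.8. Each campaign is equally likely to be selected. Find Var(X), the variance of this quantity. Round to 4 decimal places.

Per component, 1: μ=0.960784, E[X²]=2.807; 2: μ=1.92, E[X²]=5.2992; 3: μ=2.8, E[X²]=10.64.
E[X] = 0.333333·0.960784 + 0.333333·1.92 + 0.333333·2.8 = 1.89359.
E[X²] = 0.333333·2.807 + 0.333333·5.2992 + 0.333333·10.64 = 6.24873.
Var(X) = E[X²] − (E[X])² = 6.24873 − 3.5857 = 2.66303.

2.6630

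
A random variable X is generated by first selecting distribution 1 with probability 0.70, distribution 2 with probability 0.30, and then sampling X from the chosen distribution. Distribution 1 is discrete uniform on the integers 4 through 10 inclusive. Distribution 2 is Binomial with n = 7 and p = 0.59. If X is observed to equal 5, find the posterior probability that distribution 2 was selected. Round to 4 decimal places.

Likelihoods P(X=5 | ·): 1: 0.142857; 2: 0.252375.
Posterior ∝ prior × likelihood. Numerator for 2: 0.3·0.252375 = 0.0757126.
Normalizing constant: 0.7·0.142857 + 0.3·0.252375 = 0.175713.
P(2 | observation) = 0.0757126 / 0.175713 = 0.430889.

0.4309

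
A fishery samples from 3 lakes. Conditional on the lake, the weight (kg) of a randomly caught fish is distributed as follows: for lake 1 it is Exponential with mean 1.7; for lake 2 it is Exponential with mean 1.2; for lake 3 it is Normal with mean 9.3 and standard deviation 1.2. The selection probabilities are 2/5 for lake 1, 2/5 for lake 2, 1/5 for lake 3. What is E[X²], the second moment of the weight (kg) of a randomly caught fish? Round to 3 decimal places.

21.050

For each component E[X²] = Var + (mean)², giving 1: 5.78; 2: 2.88; 3: 87.93.
Overall E[X²] = 0.4·5.78 + 0.4·2.88 + 0.2·87.93 = 21.05.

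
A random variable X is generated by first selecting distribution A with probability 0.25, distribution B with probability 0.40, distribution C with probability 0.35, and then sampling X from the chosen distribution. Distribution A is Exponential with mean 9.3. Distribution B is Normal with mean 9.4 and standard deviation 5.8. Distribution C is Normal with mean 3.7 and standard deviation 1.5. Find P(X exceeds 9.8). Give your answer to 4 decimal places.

0.2762

Conditional on each component, P(X > 9.8): A: 0.348623; B: 0.472509; C: 2.38452e-05.
By total probability, P(X > 9.8) = 0.25·0.348623 + 0.4·0.472509 + 0.35·2.38452e-05 = 0.276168.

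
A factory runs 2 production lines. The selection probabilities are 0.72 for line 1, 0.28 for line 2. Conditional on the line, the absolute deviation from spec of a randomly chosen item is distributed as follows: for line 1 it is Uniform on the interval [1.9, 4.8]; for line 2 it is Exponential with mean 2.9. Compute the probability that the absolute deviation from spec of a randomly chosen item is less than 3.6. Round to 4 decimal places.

Conditional on each line, P(X < 3.6): 1: 0.586207; 2: 0.711015.
By total probability, P(X < 3.6) = 0.72·0.586207 + 0.28·0.711015 = 0.621153.

0.6212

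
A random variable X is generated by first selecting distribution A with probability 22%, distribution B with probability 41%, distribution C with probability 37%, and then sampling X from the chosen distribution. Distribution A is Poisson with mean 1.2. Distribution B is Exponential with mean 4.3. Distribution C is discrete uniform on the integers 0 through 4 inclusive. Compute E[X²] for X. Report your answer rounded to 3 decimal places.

17.963

For each component E[X²] = Var + (mean)², giving A: 2.64; B: 36.98; C: 6.
Overall E[X²] = 0.22·2.64 + 0.41·36.98 + 0.37·6 = 17.9626.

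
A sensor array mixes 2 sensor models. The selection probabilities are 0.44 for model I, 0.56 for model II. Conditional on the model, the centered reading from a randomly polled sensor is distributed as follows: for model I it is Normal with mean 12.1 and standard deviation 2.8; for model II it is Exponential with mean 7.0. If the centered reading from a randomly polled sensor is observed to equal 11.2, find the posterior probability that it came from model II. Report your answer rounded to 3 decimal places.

Likelihoods f(11.2 | ·): I: 0.135306; II: 0.0288424.
Posterior ∝ prior × likelihood. Numerator for II: 0.56·0.0288424 = 0.0161517.
Normalizing constant: 0.44·0.135306 + 0.56·0.0288424 = 0.0756864.
P(II | observation) = 0.0161517 / 0.0756864 = 0.213403.

0.213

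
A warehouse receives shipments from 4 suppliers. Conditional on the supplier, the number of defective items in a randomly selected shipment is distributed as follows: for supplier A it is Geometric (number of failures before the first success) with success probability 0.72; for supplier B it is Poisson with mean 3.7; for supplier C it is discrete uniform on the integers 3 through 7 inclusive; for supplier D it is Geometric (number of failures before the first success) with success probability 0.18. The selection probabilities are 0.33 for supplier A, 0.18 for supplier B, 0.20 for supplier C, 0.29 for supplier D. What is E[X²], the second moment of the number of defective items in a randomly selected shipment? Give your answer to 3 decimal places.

For each component E[X²] = Var + (mean)², giving A: 0.691358; B: 17.39; C: 27; D: 46.0617.
Overall E[X²] = 0.33·0.691358 + 0.18·17.39 + 0.2·27 + 0.29·46.0617 = 22.1162.

22.116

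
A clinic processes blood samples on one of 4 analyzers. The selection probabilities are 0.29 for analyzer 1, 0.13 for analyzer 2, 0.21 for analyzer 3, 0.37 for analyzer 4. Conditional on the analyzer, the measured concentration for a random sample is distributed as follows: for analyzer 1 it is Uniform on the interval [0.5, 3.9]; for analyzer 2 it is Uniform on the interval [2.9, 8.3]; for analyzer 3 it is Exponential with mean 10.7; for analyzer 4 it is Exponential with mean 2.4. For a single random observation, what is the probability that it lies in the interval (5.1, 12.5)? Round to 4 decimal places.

0.1843

Conditional on each analyzer, P(5.1 < X < 12.5): 1: 0; 2: 0.592593; 3: 0.30995; 4: 0.113962.
By total probability, P(5.1 < X < 12.5) = 0.29·0 + 0.13·0.592593 + 0.21·0.30995 + 0.37·0.113962 = 0.184293.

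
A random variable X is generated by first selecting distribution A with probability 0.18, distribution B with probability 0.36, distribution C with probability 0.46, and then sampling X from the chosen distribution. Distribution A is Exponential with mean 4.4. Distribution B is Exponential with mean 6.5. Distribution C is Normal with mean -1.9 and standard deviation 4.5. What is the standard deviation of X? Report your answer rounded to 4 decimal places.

Per component, A: μ=4.4, E[X²]=38.72; B: μ=6.5, E[X²]=84.5; C: μ=-1.9, E[X²]=23.86.
E[X] = 0.18·4.4 + 0.36·6.5 + 0.46·-1.9 = 2.258.
E[X²] = 0.18·38.72 + 0.36·84.5 + 0.46·23.86 = 48.3652.
Var(X) = E[X²] − (E[X])² = 48.3652 − 5.09856 = 43.2666.
SD(X) = √43.2666 = 6.57774.

6.5777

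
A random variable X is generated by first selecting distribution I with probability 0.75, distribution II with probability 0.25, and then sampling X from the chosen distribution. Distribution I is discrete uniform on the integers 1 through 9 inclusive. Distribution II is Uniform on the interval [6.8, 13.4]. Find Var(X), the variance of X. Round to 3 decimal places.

Per component, I: μ=5, E[X²]=31.6667; II: μ=10.1, E[X²]=105.64.
E[X] = 0.75·5 + 0.25·10.1 = 6.275.
E[X²] = 0.75·31.6667 + 0.25·105.64 = 50.16.
Var(X) = E[X²] − (E[X])² = 50.16 − 39.3756 = 10.7844.

10.784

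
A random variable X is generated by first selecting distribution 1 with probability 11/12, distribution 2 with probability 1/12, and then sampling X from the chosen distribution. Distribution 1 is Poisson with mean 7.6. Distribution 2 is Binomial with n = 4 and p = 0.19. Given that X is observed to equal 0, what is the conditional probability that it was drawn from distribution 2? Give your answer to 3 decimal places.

0.987

Likelihoods P(X=0 | ·): 1: 0.000500451; 2: 0.430467.
Posterior ∝ prior × likelihood. Numerator for 2: 0.0833333·0.430467 = 0.0358723.
Normalizing constant: 0.916667·0.000500451 + 0.0833333·0.430467 = 0.036331.
P(2 | observation) = 0.0358723 / 0.036331 = 0.987373.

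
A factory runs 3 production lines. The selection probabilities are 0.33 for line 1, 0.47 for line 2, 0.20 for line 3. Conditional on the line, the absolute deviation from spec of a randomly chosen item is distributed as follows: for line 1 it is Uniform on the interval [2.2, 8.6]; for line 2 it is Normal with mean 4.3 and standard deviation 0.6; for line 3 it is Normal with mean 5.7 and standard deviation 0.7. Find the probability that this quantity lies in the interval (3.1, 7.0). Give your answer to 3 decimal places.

0.854

Conditional on each line, P(3.1 < X < 7.0): 1: 0.609375; 2: 0.977246; 3: 0.968253.
By total probability, P(3.1 < X < 7.0) = 0.33·0.609375 + 0.47·0.977246 + 0.2·0.968253 = 0.85405.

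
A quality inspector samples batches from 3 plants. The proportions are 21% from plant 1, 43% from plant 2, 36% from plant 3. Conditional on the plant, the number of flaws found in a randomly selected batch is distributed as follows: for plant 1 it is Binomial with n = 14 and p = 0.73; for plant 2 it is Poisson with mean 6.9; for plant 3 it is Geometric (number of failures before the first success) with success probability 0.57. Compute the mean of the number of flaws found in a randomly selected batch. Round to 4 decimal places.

Component means — 1: 10.22; 2: 6.9; 3: 0.754386.
E[X] = 0.21·10.22 + 0.43·6.9 + 0.36·0.754386 = 5.38478.

5.3848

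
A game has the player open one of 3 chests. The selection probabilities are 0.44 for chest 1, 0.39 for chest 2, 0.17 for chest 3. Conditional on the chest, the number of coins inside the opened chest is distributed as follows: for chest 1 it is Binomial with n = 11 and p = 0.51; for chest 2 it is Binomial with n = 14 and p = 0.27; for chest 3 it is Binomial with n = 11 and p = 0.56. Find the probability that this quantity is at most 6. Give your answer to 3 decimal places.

0.775

Conditional on each chest, P(X ≤ 6): 1: 0.702586; 2: 0.943668; 3: 0.576391.
By total probability, P(X ≤ 6) = 0.44·0.702586 + 0.39·0.943668 + 0.17·0.576391 = 0.775155.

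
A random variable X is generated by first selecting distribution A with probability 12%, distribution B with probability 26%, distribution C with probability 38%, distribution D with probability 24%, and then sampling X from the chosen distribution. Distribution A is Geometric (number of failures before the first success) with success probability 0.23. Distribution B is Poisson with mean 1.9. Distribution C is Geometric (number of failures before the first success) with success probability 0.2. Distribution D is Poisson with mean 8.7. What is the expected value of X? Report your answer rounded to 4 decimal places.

Component means — A: 3.34783; B: 1.9; C: 4; D: 8.7.
E[X] = 0.12·3.34783 + 0.26·1.9 + 0.38·4 + 0.24·8.7 = 4.50374.

4.5037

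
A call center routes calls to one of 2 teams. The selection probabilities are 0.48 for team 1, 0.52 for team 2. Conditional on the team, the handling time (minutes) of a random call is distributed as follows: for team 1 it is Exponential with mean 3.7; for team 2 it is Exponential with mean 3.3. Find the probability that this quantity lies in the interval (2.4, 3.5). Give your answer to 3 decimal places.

0.136

Conditional on each team, P(2.4 < X < 3.5): 1: 0.13444; 2: 0.136979.
By total probability, P(2.4 < X < 3.5) = 0.48·0.13444 + 0.52·0.136979 = 0.13576.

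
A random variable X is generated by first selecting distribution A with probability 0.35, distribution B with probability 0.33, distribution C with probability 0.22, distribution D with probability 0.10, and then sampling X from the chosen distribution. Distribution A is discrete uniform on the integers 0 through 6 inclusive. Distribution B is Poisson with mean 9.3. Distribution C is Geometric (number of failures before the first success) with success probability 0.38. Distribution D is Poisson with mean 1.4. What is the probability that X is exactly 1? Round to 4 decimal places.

Conditional on each component, P(X = 1): A: 0.142857; B: 0.000850245; C: 0.2356; D: 0.345236.
By total probability, P(X = 1) = 0.35·0.142857 + 0.33·0.000850245 + 0.22·0.2356 + 0.1·0.345236 = 0.136636.

0.1366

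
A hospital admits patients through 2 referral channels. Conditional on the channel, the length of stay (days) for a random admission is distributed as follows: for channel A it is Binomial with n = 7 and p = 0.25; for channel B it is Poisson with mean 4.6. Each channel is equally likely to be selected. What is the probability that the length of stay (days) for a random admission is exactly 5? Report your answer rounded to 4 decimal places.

Conditional on each channel, P(X = 5): A: 0.0115356; B: 0.172526.
By total probability, P(X = 5) = 0.5·0.0115356 + 0.5·0.172526 = 0.0920306.

0.0920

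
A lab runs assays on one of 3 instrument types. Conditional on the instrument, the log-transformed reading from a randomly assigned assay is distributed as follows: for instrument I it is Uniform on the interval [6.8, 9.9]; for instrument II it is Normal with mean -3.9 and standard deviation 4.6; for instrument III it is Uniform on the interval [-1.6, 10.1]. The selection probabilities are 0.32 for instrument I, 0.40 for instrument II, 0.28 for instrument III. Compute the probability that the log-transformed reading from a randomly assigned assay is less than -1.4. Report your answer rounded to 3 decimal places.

Conditional on each instrument, P(X < -1.4): I: 0; II: 0.7066; III: 0.017094.
By total probability, P(X < -1.4) = 0.32·0 + 0.4·0.7066 + 0.28·0.017094 = 0.287426.

0.287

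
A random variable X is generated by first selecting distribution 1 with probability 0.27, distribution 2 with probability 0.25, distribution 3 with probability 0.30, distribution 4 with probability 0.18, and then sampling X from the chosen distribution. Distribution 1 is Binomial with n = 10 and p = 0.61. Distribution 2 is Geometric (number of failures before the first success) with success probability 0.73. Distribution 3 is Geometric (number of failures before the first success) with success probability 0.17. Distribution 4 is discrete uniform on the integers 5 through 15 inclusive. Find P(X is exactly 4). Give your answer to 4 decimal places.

Conditional on each component, P(X = 4): 1: 0.102312; 2: 0.00387952; 3: 0.0806791; 4: 0.
By total probability, P(X = 4) = 0.27·0.102312 + 0.25·0.00387952 + 0.3·0.0806791 + 0.18·0 = 0.0527978.

0.0528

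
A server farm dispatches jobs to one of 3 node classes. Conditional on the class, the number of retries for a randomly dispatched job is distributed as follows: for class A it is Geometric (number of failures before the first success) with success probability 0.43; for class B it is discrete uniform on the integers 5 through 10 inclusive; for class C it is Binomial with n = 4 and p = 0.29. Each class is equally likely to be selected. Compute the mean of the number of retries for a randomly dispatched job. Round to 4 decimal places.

Component means — A: 1.32558; B: 7.5; C: 1.16.
E[X] = 0.333333·1.32558 + 0.333333·7.5 + 0.333333·1.16 = 3.32853.

3.3285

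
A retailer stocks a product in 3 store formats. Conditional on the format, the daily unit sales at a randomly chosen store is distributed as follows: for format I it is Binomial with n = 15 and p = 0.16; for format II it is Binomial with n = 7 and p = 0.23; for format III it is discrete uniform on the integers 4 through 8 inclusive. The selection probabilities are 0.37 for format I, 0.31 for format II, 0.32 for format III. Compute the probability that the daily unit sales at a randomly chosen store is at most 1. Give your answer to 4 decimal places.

0.2582

Conditional on each format, P(X ≤ 1): I: 0.282134; II: 0.496045; III: 0.
By total probability, P(X ≤ 1) = 0.37·0.282134 + 0.31·0.496045 + 0.32·0 = 0.258164.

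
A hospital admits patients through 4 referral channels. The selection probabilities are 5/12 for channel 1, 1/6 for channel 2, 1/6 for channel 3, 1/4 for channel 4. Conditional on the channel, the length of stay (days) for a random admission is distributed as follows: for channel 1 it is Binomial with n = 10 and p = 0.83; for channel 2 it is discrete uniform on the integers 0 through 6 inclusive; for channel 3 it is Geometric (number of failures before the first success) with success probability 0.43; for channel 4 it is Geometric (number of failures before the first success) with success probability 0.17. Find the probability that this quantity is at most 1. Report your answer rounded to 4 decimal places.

0.2379

Conditional on each channel, P(X ≤ 1): 1: 1.00444e-06; 2: 0.285714; 3: 0.6751; 4: 0.3111.
By total probability, P(X ≤ 1) = 0.416667·1.00444e-06 + 0.166667·0.285714 + 0.166667·0.6751 + 0.25·0.3111 = 0.237911.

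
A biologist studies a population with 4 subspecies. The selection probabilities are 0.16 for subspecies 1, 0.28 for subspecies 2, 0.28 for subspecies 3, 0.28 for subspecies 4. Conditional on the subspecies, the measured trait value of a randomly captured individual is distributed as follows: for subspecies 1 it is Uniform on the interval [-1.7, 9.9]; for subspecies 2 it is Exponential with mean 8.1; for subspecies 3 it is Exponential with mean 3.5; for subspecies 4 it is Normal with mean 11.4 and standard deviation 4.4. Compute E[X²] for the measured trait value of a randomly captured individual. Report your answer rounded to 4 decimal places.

89.8949

For each component E[X²] = Var + (mean)², giving 1: 28.0233; 2: 131.22; 3: 24.5; 4: 149.32.
Overall E[X²] = 0.16·28.0233 + 0.28·131.22 + 0.28·24.5 + 0.28·149.32 = 89.8949.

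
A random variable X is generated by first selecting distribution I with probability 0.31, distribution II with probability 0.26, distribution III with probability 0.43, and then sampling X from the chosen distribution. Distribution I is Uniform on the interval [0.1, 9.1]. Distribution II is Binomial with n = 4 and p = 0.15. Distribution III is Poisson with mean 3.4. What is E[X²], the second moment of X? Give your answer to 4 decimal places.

15.3111

For each component E[X²] = Var + (mean)², giving I: 27.91; II: 0.87; III: 14.96.
Overall E[X²] = 0.31·27.91 + 0.26·0.87 + 0.43·14.96 = 15.3111.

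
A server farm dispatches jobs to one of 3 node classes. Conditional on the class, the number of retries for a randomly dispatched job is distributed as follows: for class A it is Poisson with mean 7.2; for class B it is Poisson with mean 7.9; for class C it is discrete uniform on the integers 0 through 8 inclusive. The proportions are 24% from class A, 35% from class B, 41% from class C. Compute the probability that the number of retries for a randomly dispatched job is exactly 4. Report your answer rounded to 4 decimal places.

Conditional on each class, P(X = 4): A: 0.0835985; B: 0.0601687; C: 0.111111.
By total probability, P(X = 4) = 0.24·0.0835985 + 0.35·0.0601687 + 0.41·0.111111 = 0.0866782.

0.0867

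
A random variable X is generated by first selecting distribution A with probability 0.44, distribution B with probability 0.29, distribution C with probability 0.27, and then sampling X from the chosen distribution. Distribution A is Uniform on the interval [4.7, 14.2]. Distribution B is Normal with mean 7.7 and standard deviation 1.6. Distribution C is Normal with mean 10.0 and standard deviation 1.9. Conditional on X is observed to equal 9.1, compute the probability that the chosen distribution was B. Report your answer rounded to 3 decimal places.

Likelihoods f(9.1 | ·): A: 0.105263; B: 0.170034; C: 0.187687.
Posterior ∝ prior × likelihood. Numerator for B: 0.29·0.170034 = 0.04931.
Normalizing constant: 0.44·0.105263 + 0.29·0.170034 + 0.27·0.187687 = 0.146301.
P(B | observation) = 0.04931 / 0.146301 = 0.337044.

0.337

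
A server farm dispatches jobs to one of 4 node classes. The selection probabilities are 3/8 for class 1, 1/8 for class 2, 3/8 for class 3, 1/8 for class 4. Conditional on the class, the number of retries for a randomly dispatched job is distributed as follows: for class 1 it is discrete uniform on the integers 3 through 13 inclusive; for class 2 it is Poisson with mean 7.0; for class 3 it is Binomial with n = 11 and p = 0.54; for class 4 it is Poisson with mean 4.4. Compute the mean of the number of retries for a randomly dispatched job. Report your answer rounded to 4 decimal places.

6.6525

Component means — 1: 8; 2: 7; 3: 5.94; 4: 4.4.
E[X] = 0.375·8 + 0.125·7 + 0.375·5.94 + 0.125·4.4 = 6.6525.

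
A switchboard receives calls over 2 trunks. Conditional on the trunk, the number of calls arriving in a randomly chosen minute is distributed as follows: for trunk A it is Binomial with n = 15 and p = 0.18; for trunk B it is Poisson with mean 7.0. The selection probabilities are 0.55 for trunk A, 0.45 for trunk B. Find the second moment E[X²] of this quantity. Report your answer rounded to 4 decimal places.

30.4272

For each component E[X²] = Var + (mean)², giving A: 9.504; B: 56.
Overall E[X²] = 0.55·9.504 + 0.45·56 = 30.4272.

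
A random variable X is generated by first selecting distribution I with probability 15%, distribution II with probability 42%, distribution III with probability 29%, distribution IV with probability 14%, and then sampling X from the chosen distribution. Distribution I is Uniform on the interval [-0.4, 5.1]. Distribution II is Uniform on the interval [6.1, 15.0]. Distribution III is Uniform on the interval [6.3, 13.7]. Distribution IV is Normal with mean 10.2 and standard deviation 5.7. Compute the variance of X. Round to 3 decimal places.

Per component, I: μ=2.35, E[X²]=8.04333; II: μ=10.55, E[X²]=117.903; III: μ=10, E[X²]=104.563; IV: μ=10.2, E[X²]=136.53.
E[X] = 0.15·2.35 + 0.42·10.55 + 0.29·10 + 0.14·10.2 = 9.1115.
E[X²] = 0.15·8.04333 + 0.42·117.903 + 0.29·104.563 + 0.14·136.53 = 100.163.
Var(X) = E[X²] − (E[X])² = 100.163 − 83.0194 = 17.144.

17.144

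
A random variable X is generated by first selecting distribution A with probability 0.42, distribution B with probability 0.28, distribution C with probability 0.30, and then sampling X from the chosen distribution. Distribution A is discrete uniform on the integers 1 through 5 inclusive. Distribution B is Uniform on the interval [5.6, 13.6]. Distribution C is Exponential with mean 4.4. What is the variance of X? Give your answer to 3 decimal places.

Per component, A: μ=3, E[X²]=11; B: μ=9.6, E[X²]=97.4933; C: μ=4.4, E[X²]=38.72.
E[X] = 0.42·3 + 0.28·9.6 + 0.3·4.4 = 5.268.
E[X²] = 0.42·11 + 0.28·97.4933 + 0.3·38.72 = 43.5341.
Var(X) = E[X²] − (E[X])² = 43.5341 − 27.7518 = 15.7823.

15.782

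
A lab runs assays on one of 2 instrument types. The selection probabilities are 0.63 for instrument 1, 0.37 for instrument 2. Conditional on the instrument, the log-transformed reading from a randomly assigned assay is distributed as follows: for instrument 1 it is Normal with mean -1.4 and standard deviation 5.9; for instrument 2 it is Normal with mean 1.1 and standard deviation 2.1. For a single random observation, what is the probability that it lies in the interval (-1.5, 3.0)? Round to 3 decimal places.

Conditional on each instrument, P(-1.5 < X < 3.0): 1: 0.278856; 2: 0.709364.
By total probability, P(-1.5 < X < 3.0) = 0.63·0.278856 + 0.37·0.709364 = 0.438144.

0.438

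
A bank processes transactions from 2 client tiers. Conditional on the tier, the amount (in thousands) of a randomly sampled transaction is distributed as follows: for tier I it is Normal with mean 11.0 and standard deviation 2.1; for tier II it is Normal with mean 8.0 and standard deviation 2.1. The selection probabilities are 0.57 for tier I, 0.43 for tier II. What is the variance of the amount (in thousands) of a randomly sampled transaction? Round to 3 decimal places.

6.616

Per component, I: μ=11, E[X²]=125.41; II: μ=8, E[X²]=68.41.
E[X] = 0.57·11 + 0.43·8 = 9.71.
E[X²] = 0.57·125.41 + 0.43·68.41 = 100.9.
Var(X) = E[X²] − (E[X])² = 100.9 − 94.2841 = 6.6159.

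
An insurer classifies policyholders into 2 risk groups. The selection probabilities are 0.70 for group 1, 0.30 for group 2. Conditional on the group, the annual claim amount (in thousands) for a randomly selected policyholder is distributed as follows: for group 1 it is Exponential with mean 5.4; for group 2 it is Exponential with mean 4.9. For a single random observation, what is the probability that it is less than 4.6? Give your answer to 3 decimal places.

0.584

Conditional on each group, P(X < 4.6): 1: 0.573376; 2: 0.608894.
By total probability, P(X < 4.6) = 0.7·0.573376 + 0.3·0.608894 = 0.584031.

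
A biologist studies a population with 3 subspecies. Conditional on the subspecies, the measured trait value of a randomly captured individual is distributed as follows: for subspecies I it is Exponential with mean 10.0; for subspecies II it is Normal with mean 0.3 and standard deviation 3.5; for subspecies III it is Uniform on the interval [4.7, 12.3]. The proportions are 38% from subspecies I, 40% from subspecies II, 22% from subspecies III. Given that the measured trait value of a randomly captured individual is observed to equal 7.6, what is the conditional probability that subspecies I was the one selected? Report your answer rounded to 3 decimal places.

0.342

Likelihoods f(7.6 | ·): I: 0.0467666; II: 0.0129481; III: 0.131579.
Posterior ∝ prior × likelihood. Numerator for I: 0.38·0.0467666 = 0.0177713.
Normalizing constant: 0.38·0.0467666 + 0.4·0.0129481 + 0.22·0.131579 = 0.0518979.
P(I | observation) = 0.0177713 / 0.0518979 = 0.342428.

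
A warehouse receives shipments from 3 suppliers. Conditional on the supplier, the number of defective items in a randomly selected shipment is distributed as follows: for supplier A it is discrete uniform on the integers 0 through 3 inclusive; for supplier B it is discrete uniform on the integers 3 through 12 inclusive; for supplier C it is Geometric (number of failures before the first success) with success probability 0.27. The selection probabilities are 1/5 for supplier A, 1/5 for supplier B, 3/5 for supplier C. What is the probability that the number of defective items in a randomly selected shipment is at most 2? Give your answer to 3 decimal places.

Conditional on each supplier, P(X ≤ 2): A: 0.75; B: 0; C: 0.610983.
By total probability, P(X ≤ 2) = 0.2·0.75 + 0.2·0 + 0.6·0.610983 = 0.51659.

0.517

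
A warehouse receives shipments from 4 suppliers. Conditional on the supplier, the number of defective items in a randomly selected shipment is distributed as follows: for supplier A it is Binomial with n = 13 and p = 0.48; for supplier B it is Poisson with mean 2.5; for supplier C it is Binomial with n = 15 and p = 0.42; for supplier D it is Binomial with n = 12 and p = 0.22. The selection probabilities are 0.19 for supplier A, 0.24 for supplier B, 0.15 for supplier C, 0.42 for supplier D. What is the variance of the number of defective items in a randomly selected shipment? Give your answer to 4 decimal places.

Per component, A: μ=6.24, E[X²]=42.1824; B: μ=2.5, E[X²]=8.75; C: μ=6.3, E[X²]=43.344; D: μ=2.64, E[X²]=9.0288.
E[X] = 0.19·6.24 + 0.24·2.5 + 0.15·6.3 + 0.42·2.64 = 3.8394.
E[X²] = 0.19·42.1824 + 0.24·8.75 + 0.15·43.344 + 0.42·9.0288 = 20.4084.
Var(X) = E[X²] − (E[X])² = 20.4084 − 14.741 = 5.66736.

5.6674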